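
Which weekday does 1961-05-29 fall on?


Date: May 29, 1961
Anchor: Jan 1, 1961. With p = 1961 - 1 = 1960: (p + p//4 - p//100 + p//400) mod 7 = (1960 + 490 - 19 + 4) mod 7 = 2435 mod 7 = 6 -> Sunday (Mon=0 ... Sun=6)
Days before May (Jan-Apr): 120; offset = 120 + 29 - 1 = 148
Weekday index = (6 + 148) mod 7 = 0

Day of the week: Monday


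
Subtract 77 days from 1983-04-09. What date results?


Start: 1983-04-09, subtract 77 days
Back 9 days from April 9 reaches March 31, 1983 -> 68 left
March 1983 has 31 days -> back to February 28, 1983 -> 37 left
February 1983 has 28 days -> back to January 31, 1983 -> 9 left
January 1983: 31 - 9 = 22 -> lands on January 22

Result: 1983-01-22


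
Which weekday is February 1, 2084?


Target: February 1, 2084
Anchor: Jan 1, 2084. With p = 2084 - 1 = 2083: (p + p//4 - p//100 + p//400) mod 7 = (2083 + 520 - 20 + 5) mod 7 = 2588 mod 7 = 5 -> Saturday (Mon=0 ... Sun=6)
Days before February (Jan): 31 days
Weekday index = (5 + 31) mod 7 = 1

Tuesday


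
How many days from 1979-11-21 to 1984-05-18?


From 1979-11-21 to 1984-05-18
1979-11-21: days before November = 31 + 28 + 31 + 30 + 31 + 30 + 31 + 31 + 30 + 31 = 304 (1979 is not a leap year); day of year = 304 + 21 = 325
1984-05-18: days before May = 31 + 29 + 31 + 30 = 121 (1984 is a leap year); day of year = 121 + 18 = 139
Rest of 1979: 365 - 325 = 40
Full years 1980 (366), 1981 (365), 1982 (365), 1983 (365): 1461
Total = 40 + 1461 + 139 = 1640

1640 days


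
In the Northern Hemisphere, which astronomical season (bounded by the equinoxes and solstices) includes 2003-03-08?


Date: March 8
Astronomical Winter (approx.; exact equinox/solstice day varies by year): December 21 to March 19
March 8 falls within the Winter window

Winter


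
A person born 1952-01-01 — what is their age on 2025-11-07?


Birth: 1952-01-01
Reference: 2025-11-07
Year difference: 2025 - 1952 = 73

73 years old


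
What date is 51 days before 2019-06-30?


Start: 2019-06-30, subtract 51 days
Back 30 days from June 30 reaches May 31, 2019 -> 21 left
May 2019: 31 - 21 = 10 -> lands on May 10

Result: 2019-05-10


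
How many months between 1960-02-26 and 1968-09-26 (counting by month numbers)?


From February 1960 to September 1968
8 years * 12 = 96 months, plus 7 months = 103

103 months


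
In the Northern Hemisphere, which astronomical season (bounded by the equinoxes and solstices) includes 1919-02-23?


Date: February 23
Astronomical Winter (approx.; exact equinox/solstice day varies by year): December 21 to March 19
February 23 falls within the Winter window

Winter


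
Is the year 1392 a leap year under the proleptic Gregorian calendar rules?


Gregorian leap year rule: divisible by 4, but not by 100, unless also by 400.
1392 is divisible by 4 but not 100 -> leap year

Yes


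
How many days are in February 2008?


February 2008 (leap year: yes)

29 days


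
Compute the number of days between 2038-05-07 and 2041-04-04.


From 2038-05-07 to 2041-04-04
2038-05-07: days before May = 31 + 28 + 31 + 30 = 120 (2038 is not a leap year); day of year = 120 + 7 = 127
2041-04-04: days before April = 31 + 28 + 31 = 90 (2041 is not a leap year); day of year = 90 + 4 = 94
Rest of 2038: 365 - 127 = 238
Full years 2039 (365), 2040 (366): 731
Total = 238 + 731 + 94 = 1063

1063 days


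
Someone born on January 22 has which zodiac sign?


Date: January 22
Conventional tropical zodiac dates: Aquarius from January 20 onward; Pisces starts February 19
January 22 falls within the Aquarius range

Aquarius


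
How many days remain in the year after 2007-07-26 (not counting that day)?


Day of year: 207 of 365
Remaining = 365 - 207

158 days


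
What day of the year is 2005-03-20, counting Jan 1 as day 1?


Date: March 20, 2005
Days in months 1 through 2: 59
Plus 20 days in March

Day of year: 79


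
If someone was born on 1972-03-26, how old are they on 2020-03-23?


Birth: 1972-03-26
Reference: 2020-03-23
Year difference: 2020 - 1972 = 48
Birthday not yet reached in 2020, subtract 1

47 years old


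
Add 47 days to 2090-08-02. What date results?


Start: 2090-08-02, add 47 days
August 2090 has 31 days: 31 - 2 = 29 days to August 31 -> 18 left
September 2090: 18 <= 30 -> lands on September 18

Result: 2090-09-18


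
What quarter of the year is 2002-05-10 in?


Month: May (month 5)
Q1: Jan-Mar, Q2: Apr-Jun, Q3: Jul-Sep, Q4: Oct-Dec

Q2


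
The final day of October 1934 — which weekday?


October 1934 has 31 days
Anchor: Jan 1, 1934. With p = 1934 - 1 = 1933: (p + p//4 - p//100 + p//400) mod 7 = (1933 + 483 - 19 + 4) mod 7 = 2401 mod 7 = 0 -> Monday (Mon=0 ... Sun=6)
Days before October (Jan-Sep): 273; October 1 index = (0 + 273) mod 7 = 0 -> Monday
Last day offset: 31 - 1 = 30 days
Weekday index = (0 + 30) mod 7 = 2

Wednesday, October 31


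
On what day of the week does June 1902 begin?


Target: June 1, 1902
Anchor: Jan 1, 1902. With p = 1902 - 1 = 1901: (p + p//4 - p//100 + p//400) mod 7 = (1901 + 475 - 19 + 4) mod 7 = 2361 mod 7 = 2 -> Wednesday (Mon=0 ... Sun=6)
Days before June (Jan-May): 151 days
Weekday index = (2 + 151) mod 7 = 6

Sunday


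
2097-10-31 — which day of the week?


Date: October 31, 2097
Anchor: Jan 1, 2097. With p = 2097 - 1 = 2096: (p + p//4 - p//100 + p//400) mod 7 = (2096 + 524 - 20 + 5) mod 7 = 2605 mod 7 = 1 -> Tuesday (Mon=0 ... Sun=6)
Days before October (Jan-Sep): 273; offset = 273 + 31 - 1 = 303
Weekday index = (1 + 303) mod 7 = 3

Day of the week: Thursday


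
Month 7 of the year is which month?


Month 7 of 12

July


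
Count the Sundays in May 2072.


May 2072 has 31 days
Anchor: Jan 1, 2072. With p = 2072 - 1 = 2071: (p + p//4 - p//100 + p//400) mod 7 = (2071 + 517 - 20 + 5) mod 7 = 2573 mod 7 = 4 -> Friday (Mon=0 ... Sun=6)
Days before May (Jan-Apr): 121; May 1 index = (4 + 121) mod 7 = 6 -> Sunday
First Sunday is May 1
Sundays: 1, 8, 15, 22, 29

5 Sundays


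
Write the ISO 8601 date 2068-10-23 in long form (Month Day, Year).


ISO 2068-10-23 parses as year=2068, month=10, day=23
Month 10 -> October

October 23, 2068


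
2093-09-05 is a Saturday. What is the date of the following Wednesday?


Current: Saturday
Target: Wednesday
Days ahead: 4

Next Wednesday: 2093-09-09


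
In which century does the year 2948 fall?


Century = (year - 1) // 100 + 1
= (2948 - 1) // 100 + 1
= 2947 // 100 + 1
= 29 + 1

30th century


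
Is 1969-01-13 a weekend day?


Anchor: Jan 1, 1969. With p = 1969 - 1 = 1968: (p + p//4 - p//100 + p//400) mod 7 = (1968 + 492 - 19 + 4) mod 7 = 2445 mod 7 = 2 -> Wednesday (Mon=0 ... Sun=6)
Day of year: 13; offset = 12
Weekday index = (2 + 12) mod 7 = 0 -> Monday
Weekend days: Saturday, Sunday

No


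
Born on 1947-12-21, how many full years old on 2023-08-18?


Birth: 1947-12-21
Reference: 2023-08-18
Year difference: 2023 - 1947 = 76
Birthday not yet reached in 2023, subtract 1

75 years old


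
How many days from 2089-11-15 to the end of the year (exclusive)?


Day of year: 319 of 365
Remaining = 365 - 319

46 days


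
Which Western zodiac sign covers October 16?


Date: October 16
Conventional tropical zodiac dates: Libra from September 23 onward; Scorpio starts October 23
October 16 falls within the Libra range

Libra


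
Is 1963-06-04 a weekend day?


Anchor: Jan 1, 1963. With p = 1963 - 1 = 1962: (p + p//4 - p//100 + p//400) mod 7 = (1962 + 490 - 19 + 4) mod 7 = 2437 mod 7 = 1 -> Tuesday (Mon=0 ... Sun=6)
Day of year: 155; offset = 154
Weekday index = (1 + 154) mod 7 = 1 -> Tuesday
Weekend days: Saturday, Sunday

No


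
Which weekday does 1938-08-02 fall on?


Date: August 2, 1938
Anchor: Jan 1, 1938. With p = 1938 - 1 = 1937: (p + p//4 - p//100 + p//400) mod 7 = (1937 + 484 - 19 + 4) mod 7 = 2406 mod 7 = 5 -> Saturday (Mon=0 ... Sun=6)
Days before August (Jan-Jul): 212; offset = 212 + 2 - 1 = 213
Weekday index = (5 + 213) mod 7 = 1

Day of the week: Tuesday


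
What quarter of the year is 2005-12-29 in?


Month: December (month 12)
Q1: Jan-Mar, Q2: Apr-Jun, Q3: Jul-Sep, Q4: Oct-Dec

Q4


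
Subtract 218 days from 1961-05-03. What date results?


Start: 1961-05-03, subtract 218 days
Back 3 days from May 3 reaches April 30, 1961 -> 215 left
April 1961 has 30 days -> back to March 31, 1961 -> 185 left
March 1961 has 31 days -> back to February 28, 1961 -> 154 left
February 1961 has 28 days -> back to January 31, 1961 -> 126 left
January 1961 has 31 days -> back to December 31, 1960 -> 95 left
December 1960 has 31 days -> back to November 30, 1960 -> 64 left
November 1960 has 30 days -> back to October 31, 1960 -> 34 left
October 1960 has 31 days -> back to September 30, 1960 -> 3 left
September 1960: 30 - 3 = 27 -> lands on September 27

Result: 1960-09-27


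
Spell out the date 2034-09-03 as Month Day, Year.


ISO 2034-09-03 parses as year=2034, month=09, day=03
Month 9 -> September

September 3, 2034


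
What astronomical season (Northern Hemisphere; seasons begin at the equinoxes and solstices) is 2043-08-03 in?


Date: August 3
Astronomical Summer (approx.; exact equinox/solstice day varies by year): June 21 to September 21
August 3 falls within the Summer window

Summer


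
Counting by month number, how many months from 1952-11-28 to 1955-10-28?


From November 1952 to October 1955
3 years * 12 = 36 months, minus 1 month = 35

35 months


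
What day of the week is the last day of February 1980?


February 1980 has 29 days
Anchor: Jan 1, 1980. With p = 1980 - 1 = 1979: (p + p//4 - p//100 + p//400) mod 7 = (1979 + 494 - 19 + 4) mod 7 = 2458 mod 7 = 1 -> Tuesday (Mon=0 ... Sun=6)
Days before February (Jan): 31; February 1 index = (1 + 31) mod 7 = 4 -> Friday
Last day offset: 29 - 1 = 28 days
Weekday index = (4 + 28) mod 7 = 4

Friday, February 29


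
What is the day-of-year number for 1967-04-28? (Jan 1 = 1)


Date: April 28, 1967
Days in months 1 through 3: 90
Plus 28 days in April

Day of year: 118


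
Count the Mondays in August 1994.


August 1994 has 31 days
Anchor: Jan 1, 1994. With p = 1994 - 1 = 1993: (p + p//4 - p//100 + p//400) mod 7 = (1993 + 498 - 19 + 4) mod 7 = 2476 mod 7 = 5 -> Saturday (Mon=0 ... Sun=6)
Days before August (Jan-Jul): 212; August 1 index = (5 + 212) mod 7 = 0 -> Monday
First Monday is August 1
Mondays: 1, 8, 15, 22, 29

5 Mondays


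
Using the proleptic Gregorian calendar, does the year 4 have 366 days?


Gregorian leap year rule: divisible by 4, but not by 100, unless also by 400.
4 is divisible by 4 but not 100 -> leap year

Yes


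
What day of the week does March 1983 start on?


Target: March 1, 1983
Anchor: Jan 1, 1983. With p = 1983 - 1 = 1982: (p + p//4 - p//100 + p//400) mod 7 = (1982 + 495 - 19 + 4) mod 7 = 2462 mod 7 = 5 -> Saturday (Mon=0 ... Sun=6)
Days before March (Jan-Feb): 59 days
Weekday index = (5 + 59) mod 7 = 1

Tuesday


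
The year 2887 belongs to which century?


Century = (year - 1) // 100 + 1
= (2887 - 1) // 100 + 1
= 2886 // 100 + 1
= 28 + 1

29th century


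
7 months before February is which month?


February is month 2
2 - 7 = -5; wrap: -5 + 12 = 7

July


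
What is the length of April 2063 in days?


April 2063

30 days


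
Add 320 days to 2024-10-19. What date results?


Start: 2024-10-19, add 320 days
October 2024 has 31 days: 31 - 19 = 12 days to October 31 -> 308 left
November 2024 has 30 days -> 278 left
December 2024 has 31 days -> 247 left
January 2025 has 31 days -> 216 left
February 2025 has 28 days -> 188 left
March 2025 has 31 days -> 157 left
April 2025 has 30 days -> 127 left
May 2025 has 31 days -> 96 left
June 2025 has 30 days -> 66 left
July 2025 has 31 days -> 35 left
August 2025 has 31 days -> 4 left
September 2025: 4 <= 30 -> lands on September 4

Result: 2025-09-04


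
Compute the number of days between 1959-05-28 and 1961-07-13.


From 1959-05-28 to 1961-07-13
1959-05-28: days before May = 31 + 28 + 31 + 30 = 120 (1959 is not a leap year); day of year = 120 + 28 = 148
1961-07-13: days before July = 31 + 28 + 31 + 30 + 31 + 30 = 181 (1961 is not a leap year); day of year = 181 + 13 = 194
Rest of 1959: 365 - 148 = 217
Full years 1960 (366): 366
Total = 217 + 366 + 194 = 777

777 days


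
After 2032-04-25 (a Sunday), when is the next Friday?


Current: Sunday
Target: Friday
Days ahead: 5

Next Friday: 2032-04-30


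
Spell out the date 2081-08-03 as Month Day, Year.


ISO 2081-08-03 parses as year=2081, month=08, day=03
Month 8 -> August

August 3, 2081


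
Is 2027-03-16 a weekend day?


Anchor: Jan 1, 2027. With p = 2027 - 1 = 2026: (p + p//4 - p//100 + p//400) mod 7 = (2026 + 506 - 20 + 5) mod 7 = 2517 mod 7 = 4 -> Friday (Mon=0 ... Sun=6)
Day of year: 75; offset = 74
Weekday index = (4 + 74) mod 7 = 1 -> Tuesday
Weekend days: Saturday, Sunday

No


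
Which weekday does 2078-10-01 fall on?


Date: October 1, 2078
Anchor: Jan 1, 2078. With p = 2078 - 1 = 2077: (p + p//4 - p//100 + p//400) mod 7 = (2077 + 519 - 20 + 5) mod 7 = 2581 mod 7 = 5 -> Saturday (Mon=0 ... Sun=6)
Days before October (Jan-Sep): 273; offset = 273 + 1 - 1 = 273
Weekday index = (5 + 273) mod 7 = 5

Day of the week: Saturday


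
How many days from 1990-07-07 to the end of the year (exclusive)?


Day of year: 188 of 365
Remaining = 365 - 188

177 days


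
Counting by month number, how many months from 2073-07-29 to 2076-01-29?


From July 2073 to January 2076
3 years * 12 = 36 months, minus 6 months = 30

30 months


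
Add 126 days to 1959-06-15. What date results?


Start: 1959-06-15, add 126 days
June 1959 has 30 days: 30 - 15 = 15 days to June 30 -> 111 left
July 1959 has 31 days -> 80 left
August 1959 has 31 days -> 49 left
September 1959 has 30 days -> 19 left
October 1959: 19 <= 31 -> lands on October 19

Result: 1959-10-19


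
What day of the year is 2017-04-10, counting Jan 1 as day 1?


Date: April 10, 2017
Days in months 1 through 3: 90
Plus 10 days in April

Day of year: 100


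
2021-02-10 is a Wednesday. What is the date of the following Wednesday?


Current: Wednesday
Target: Wednesday
Days ahead: 7

Next Wednesday: 2021-02-17


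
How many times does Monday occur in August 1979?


August 1979 has 31 days
Anchor: Jan 1, 1979. With p = 1979 - 1 = 1978: (p + p//4 - p//100 + p//400) mod 7 = (1978 + 494 - 19 + 4) mod 7 = 2457 mod 7 = 0 -> Monday (Mon=0 ... Sun=6)
Days before August (Jan-Jul): 212; August 1 index = (0 + 212) mod 7 = 2 -> Wednesday
First Monday is August 6
Mondays: 6, 13, 20, 27

4 Mondays


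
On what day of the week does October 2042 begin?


Target: October 1, 2042
Anchor: Jan 1, 2042. With p = 2042 - 1 = 2041: (p + p//4 - p//100 + p//400) mod 7 = (2041 + 510 - 20 + 5) mod 7 = 2536 mod 7 = 2 -> Wednesday (Mon=0 ... Sun=6)
Days before October (Jan-Sep): 273 days
Weekday index = (2 + 273) mod 7 = 2

Wednesday


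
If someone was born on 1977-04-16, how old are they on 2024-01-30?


Birth: 1977-04-16
Reference: 2024-01-30
Year difference: 2024 - 1977 = 47
Birthday not yet reached in 2024, subtract 1

46 years old


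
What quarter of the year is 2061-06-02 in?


Month: June (month 6)
Q1: Jan-Mar, Q2: Apr-Jun, Q3: Jul-Sep, Q4: Oct-Dec

Q2


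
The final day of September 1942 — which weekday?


September 1942 has 30 days
Anchor: Jan 1, 1942. With p = 1942 - 1 = 1941: (p + p//4 - p//100 + p//400) mod 7 = (1941 + 485 - 19 + 4) mod 7 = 2411 mod 7 = 3 -> Thursday (Mon=0 ... Sun=6)
Days before September (Jan-Aug): 243; September 1 index = (3 + 243) mod 7 = 1 -> Tuesday
Last day offset: 30 - 1 = 29 days
Weekday index = (1 + 29) mod 7 = 2

Wednesday, September 30


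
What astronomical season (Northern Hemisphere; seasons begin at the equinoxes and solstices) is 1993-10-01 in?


Date: October 1
Astronomical Autumn (approx.; exact equinox/solstice day varies by year): September 22 to December 20
October 1 falls within the Autumn window

Autumn


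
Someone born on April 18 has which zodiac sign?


Date: April 18
Conventional tropical zodiac dates: Aries from March 21 onward; Taurus starts April 20
April 18 falls within the Aries range

Aries


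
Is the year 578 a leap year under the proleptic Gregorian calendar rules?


Gregorian leap year rule: divisible by 4, but not by 100, unless also by 400.
578 is not divisible by 4 -> not a leap year

No


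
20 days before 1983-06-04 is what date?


Start: 1983-06-04, subtract 20 days
Back 4 days from June 4 reaches May 31, 1983 -> 16 left
May 1983: 31 - 16 = 15 -> lands on May 15

Result: 1983-05-15


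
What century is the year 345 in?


Century = (year - 1) // 100 + 1
= (345 - 1) // 100 + 1
= 344 // 100 + 1
= 3 + 1

4th century


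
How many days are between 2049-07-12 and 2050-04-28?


From 2049-07-12 to 2050-04-28
2049-07-12: days before July = 31 + 28 + 31 + 30 + 31 + 30 = 181 (2049 is not a leap year); day of year = 181 + 12 = 193
2050-04-28: days before April = 31 + 28 + 31 = 90 (2050 is not a leap year); day of year = 90 + 28 = 118
Rest of 2049: 365 - 193 = 172
Total = 172 + 118 = 290

290 days


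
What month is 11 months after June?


June is month 6
6 + 11 = 17; wrap: 17 - 12 = 5

May


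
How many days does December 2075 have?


December 2075

31 days


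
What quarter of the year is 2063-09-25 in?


Month: September (month 9)
Q1: Jan-Mar, Q2: Apr-Jun, Q3: Jul-Sep, Q4: Oct-Dec

Q3


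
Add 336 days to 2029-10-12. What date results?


Start: 2029-10-12, add 336 days
October 2029 has 31 days: 31 - 12 = 19 days to October 31 -> 317 left
November 2029 has 30 days -> 287 left
December 2029 has 31 days -> 256 left
January 2030 has 31 days -> 225 left
February 2030 has 28 days -> 197 left
March 2030 has 31 days -> 166 left
April 2030 has 30 days -> 136 left
May 2030 has 31 days -> 105 left
June 2030 has 30 days -> 75 left
July 2030 has 31 days -> 44 left
August 2030 has 31 days -> 13 left
September 2030: 13 <= 30 -> lands on September 13

Result: 2030-09-13


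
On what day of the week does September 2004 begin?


Target: September 1, 2004
Anchor: Jan 1, 2004. With p = 2004 - 1 = 2003: (p + p//4 - p//100 + p//400) mod 7 = (2003 + 500 - 20 + 5) mod 7 = 2488 mod 7 = 3 -> Thursday (Mon=0 ... Sun=6)
Days before September (Jan-Aug): 244 days
Weekday index = (3 + 244) mod 7 = 2

Wednesday


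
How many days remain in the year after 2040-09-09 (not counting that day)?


Day of year: 253 of 366
Remaining = 366 - 253

113 days


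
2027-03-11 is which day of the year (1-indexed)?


Date: March 11, 2027
Days in months 1 through 2: 59
Plus 11 days in March

Day of year: 70


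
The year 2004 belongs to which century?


Century = (year - 1) // 100 + 1
= (2004 - 1) // 100 + 1
= 2003 // 100 + 1
= 20 + 1

21st century


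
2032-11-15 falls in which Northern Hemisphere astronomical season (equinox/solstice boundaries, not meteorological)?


Date: November 15
Astronomical Autumn (approx.; exact equinox/solstice day varies by year): September 22 to December 20
November 15 falls within the Autumn window

Autumn


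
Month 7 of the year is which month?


Month 7 of 12

July


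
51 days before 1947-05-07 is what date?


Start: 1947-05-07, subtract 51 days
Back 7 days from May 7 reaches April 30, 1947 -> 44 left
April 1947 has 30 days -> back to March 31, 1947 -> 14 left
March 1947: 31 - 14 = 17 -> lands on March 17

Result: 1947-03-17


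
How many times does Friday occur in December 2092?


December 2092 has 31 days
Anchor: Jan 1, 2092. With p = 2092 - 1 = 2091: (p + p//4 - p//100 + p//400) mod 7 = (2091 + 522 - 20 + 5) mod 7 = 2598 mod 7 = 1 -> Tuesday (Mon=0 ... Sun=6)
Days before December (Jan-Nov): 335; December 1 index = (1 + 335) mod 7 = 0 -> Monday
First Friday is December 5
Fridays: 5, 12, 19, 26

4 Fridays


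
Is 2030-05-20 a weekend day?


Anchor: Jan 1, 2030. With p = 2030 - 1 = 2029: (p + p//4 - p//100 + p//400) mod 7 = (2029 + 507 - 20 + 5) mod 7 = 2521 mod 7 = 1 -> Tuesday (Mon=0 ... Sun=6)
Day of year: 140; offset = 139
Weekday index = (1 + 139) mod 7 = 0 -> Monday
Weekend days: Saturday, Sunday

No


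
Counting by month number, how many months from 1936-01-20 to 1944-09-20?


From January 1936 to September 1944
8 years * 12 = 96 months, plus 8 months = 104

104 months


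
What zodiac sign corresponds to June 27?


Date: June 27
Conventional tropical zodiac dates: Cancer from June 21 onward; Leo starts July 23
June 27 falls within the Cancer range

Cancer


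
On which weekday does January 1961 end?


January 1961 has 31 days
Anchor: Jan 1, 1961. With p = 1961 - 1 = 1960: (p + p//4 - p//100 + p//400) mod 7 = (1960 + 490 - 19 + 4) mod 7 = 2435 mod 7 = 6 -> Sunday (Mon=0 ... Sun=6)
January 1 is the anchor itself -> Sunday
Last day offset: 31 - 1 = 30 days
Weekday index = (6 + 30) mod 7 = 1

Tuesday, January 31


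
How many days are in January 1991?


January 1991

31 days


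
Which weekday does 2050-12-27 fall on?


Date: December 27, 2050
Anchor: Jan 1, 2050. With p = 2050 - 1 = 2049: (p + p//4 - p//100 + p//400) mod 7 = (2049 + 512 - 20 + 5) mod 7 = 2546 mod 7 = 5 -> Saturday (Mon=0 ... Sun=6)
Days before December (Jan-Nov): 334; offset = 334 + 27 - 1 = 360
Weekday index = (5 + 360) mod 7 = 1

Day of the week: Tuesday


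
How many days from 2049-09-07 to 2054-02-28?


From 2049-09-07 to 2054-02-28
2049-09-07: days before September = 31 + 28 + 31 + 30 + 31 + 30 + 31 + 31 = 243 (2049 is not a leap year); day of year = 243 + 7 = 250
2054-02-28: days before February = 31; day of year = 31 + 28 = 59
Rest of 2049: 365 - 250 = 115
Full years 2050 (365), 2051 (365), 2052 (366), 2053 (365): 1461
Total = 115 + 1461 + 59 = 1635

1635 days


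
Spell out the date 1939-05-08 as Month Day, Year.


ISO 1939-05-08 parses as year=1939, month=05, day=08
Month 5 -> May

May 8, 1939


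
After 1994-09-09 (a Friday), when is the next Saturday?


Current: Friday
Target: Saturday
Days ahead: 1

Next Saturday: 1994-09-10


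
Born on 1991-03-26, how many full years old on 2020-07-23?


Birth: 1991-03-26
Reference: 2020-07-23
Year difference: 2020 - 1991 = 29

29 years old


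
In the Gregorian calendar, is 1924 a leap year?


Gregorian leap year rule: divisible by 4, but not by 100, unless also by 400.
1924 is divisible by 4 but not 100 -> leap year

Yes


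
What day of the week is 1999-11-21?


Date: November 21, 1999
Anchor: Jan 1, 1999. With p = 1999 - 1 = 1998: (p + p//4 - p//100 + p//400) mod 7 = (1998 + 499 - 19 + 4) mod 7 = 2482 mod 7 = 4 -> Friday (Mon=0 ... Sun=6)
Days before November (Jan-Oct): 304; offset = 304 + 21 - 1 = 324
Weekday index = (4 + 324) mod 7 = 6

Day of the week: Sunday


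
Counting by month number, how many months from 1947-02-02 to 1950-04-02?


From February 1947 to April 1950
3 years * 12 = 36 months, plus 2 months = 38

38 months


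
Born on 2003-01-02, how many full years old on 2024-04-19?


Birth: 2003-01-02
Reference: 2024-04-19
Year difference: 2024 - 2003 = 21

21 years old


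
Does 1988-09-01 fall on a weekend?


Anchor: Jan 1, 1988. With p = 1988 - 1 = 1987: (p + p//4 - p//100 + p//400) mod 7 = (1987 + 496 - 19 + 4) mod 7 = 2468 mod 7 = 4 -> Friday (Mon=0 ... Sun=6)
Day of year: 245; offset = 244
Weekday index = (4 + 244) mod 7 = 3 -> Thursday
Weekend days: Saturday, Sunday

No


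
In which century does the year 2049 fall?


Century = (year - 1) // 100 + 1
= (2049 - 1) // 100 + 1
= 2048 // 100 + 1
= 20 + 1

21st century


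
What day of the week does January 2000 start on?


Target: January 1, 2000
Anchor: Jan 1, 2000. With p = 2000 - 1 = 1999: (p + p//4 - p//100 + p//400) mod 7 = (1999 + 499 - 19 + 4) mod 7 = 2483 mod 7 = 5 -> Saturday (Mon=0 ... Sun=6)
Offset from anchor: 0 days
Weekday index = (5 + 0) mod 7 = 5

Saturday


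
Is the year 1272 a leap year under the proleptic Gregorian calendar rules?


Gregorian leap year rule: divisible by 4, but not by 100, unless also by 400.
1272 is divisible by 4 but not 100 -> leap year

Yes


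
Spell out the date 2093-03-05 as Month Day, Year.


ISO 2093-03-05 parses as year=2093, month=03, day=05
Month 3 -> March

March 5, 2093


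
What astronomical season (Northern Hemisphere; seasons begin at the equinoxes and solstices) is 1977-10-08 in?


Date: October 8
Astronomical Autumn (approx.; exact equinox/solstice day varies by year): September 22 to December 20
October 8 falls within the Autumn window

Autumn


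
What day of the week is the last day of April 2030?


April 2030 has 30 days
Anchor: Jan 1, 2030. With p = 2030 - 1 = 2029: (p + p//4 - p//100 + p//400) mod 7 = (2029 + 507 - 20 + 5) mod 7 = 2521 mod 7 = 1 -> Tuesday (Mon=0 ... Sun=6)
Days before April (Jan-Mar): 90; April 1 index = (1 + 90) mod 7 = 0 -> Monday
Last day offset: 30 - 1 = 29 days
Weekday index = (0 + 29) mod 7 = 1

Tuesday, April 30


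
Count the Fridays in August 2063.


August 2063 has 31 days
Anchor: Jan 1, 2063. With p = 2063 - 1 = 2062: (p + p//4 - p//100 + p//400) mod 7 = (2062 + 515 - 20 + 5) mod 7 = 2562 mod 7 = 0 -> Monday (Mon=0 ... Sun=6)
Days before August (Jan-Jul): 212; August 1 index = (0 + 212) mod 7 = 2 -> Wednesday
First Friday is August 3
Fridays: 3, 10, 17, 24, 31

5 Fridays


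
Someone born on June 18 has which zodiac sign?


Date: June 18
Conventional tropical zodiac dates: Gemini from May 21 onward; Cancer starts June 21
June 18 falls within the Gemini range

Gemini


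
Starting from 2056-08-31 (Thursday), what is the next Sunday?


Current: Thursday
Target: Sunday
Days ahead: 3

Next Sunday: 2056-09-03


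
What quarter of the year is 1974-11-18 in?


Month: November (month 11)
Q1: Jan-Mar, Q2: Apr-Jun, Q3: Jul-Sep, Q4: Oct-Dec

Q4


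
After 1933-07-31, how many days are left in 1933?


Day of year: 212 of 365
Remaining = 365 - 212

153 days


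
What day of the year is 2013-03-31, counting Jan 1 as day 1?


Date: March 31, 2013
Days in months 1 through 2: 59
Plus 31 days in March

Day of year: 90


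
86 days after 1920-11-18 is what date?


Start: 1920-11-18, add 86 days
November 1920 has 30 days: 30 - 18 = 12 days to November 30 -> 74 left
December 1920 has 31 days -> 43 left
January 1921 has 31 days -> 12 left
February 1921: 12 <= 28 -> lands on February 12

Result: 1921-02-12


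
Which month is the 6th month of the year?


Month 6 of 12

June


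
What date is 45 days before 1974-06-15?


Start: 1974-06-15, subtract 45 days
Back 15 days from June 15 reaches May 31, 1974 -> 30 left
May 1974: 31 - 30 = 1 -> lands on May 1

Result: 1974-05-01


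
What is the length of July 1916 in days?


July 1916

31 days


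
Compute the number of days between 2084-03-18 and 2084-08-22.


From 2084-03-18 to 2084-08-22
2084-03-18: days before March = 31 + 29 = 60 (2084 is a leap year); day of year = 60 + 18 = 78
2084-08-22: days before August = 31 + 29 + 31 + 30 + 31 + 30 + 31 = 213 (2084 is a leap year); day of year = 213 + 22 = 235
Same year: 235 - 78 = 157

157 days


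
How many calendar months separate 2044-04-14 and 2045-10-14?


From April 2044 to October 2045
1 year * 12 = 12 months, plus 6 months = 18

18 months


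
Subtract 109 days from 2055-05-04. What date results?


Start: 2055-05-04, subtract 109 days
Back 4 days from May 4 reaches April 30, 2055 -> 105 left
April 2055 has 30 days -> back to March 31, 2055 -> 75 left
March 2055 has 31 days -> back to February 28, 2055 -> 44 left
February 2055 has 28 days -> back to January 31, 2055 -> 16 left
January 2055: 31 - 16 = 15 -> lands on January 15

Result: 2055-01-15


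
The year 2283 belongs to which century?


Century = (year - 1) // 100 + 1
= (2283 - 1) // 100 + 1
= 2282 // 100 + 1
= 22 + 1

23rd century


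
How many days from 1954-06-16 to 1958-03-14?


From 1954-06-16 to 1958-03-14
1954-06-16: days before June = 31 + 28 + 31 + 30 + 31 = 151 (1954 is not a leap year); day of year = 151 + 16 = 167
1958-03-14: days before March = 31 + 28 = 59 (1958 is not a leap year); day of year = 59 + 14 = 73
Rest of 1954: 365 - 167 = 198
Full years 1955 (365), 1956 (366), 1957 (365): 1096
Total = 198 + 1096 + 73 = 1367

1367 days


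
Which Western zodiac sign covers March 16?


Date: March 16
Conventional tropical zodiac dates: Pisces from February 19 onward; Aries starts March 21
March 16 falls within the Pisces range

Pisces


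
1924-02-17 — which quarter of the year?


Month: February (month 2)
Q1: Jan-Mar, Q2: Apr-Jun, Q3: Jul-Sep, Q4: Oct-Dec

Q1


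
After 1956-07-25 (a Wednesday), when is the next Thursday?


Current: Wednesday
Target: Thursday
Days ahead: 1

Next Thursday: 1956-07-26


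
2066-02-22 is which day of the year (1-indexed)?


Date: February 22, 2066
Days in months 1 through 1: 31
Plus 22 days in February

Day of year: 53


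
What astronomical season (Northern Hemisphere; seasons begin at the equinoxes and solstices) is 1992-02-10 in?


Date: February 10
Astronomical Winter (approx.; exact equinox/solstice day varies by year): December 21 to March 19
February 10 falls within the Winter window

Winter


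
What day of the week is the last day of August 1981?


August 1981 has 31 days
Anchor: Jan 1, 1981. With p = 1981 - 1 = 1980: (p + p//4 - p//100 + p//400) mod 7 = (1980 + 495 - 19 + 4) mod 7 = 2460 mod 7 = 3 -> Thursday (Mon=0 ... Sun=6)
Days before August (Jan-Jul): 212; August 1 index = (3 + 212) mod 7 = 5 -> Saturday
Last day offset: 31 - 1 = 30 days
Weekday index = (5 + 30) mod 7 = 0

Monday, August 31


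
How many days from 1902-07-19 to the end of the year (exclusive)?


Day of year: 200 of 365
Remaining = 365 - 200

165 days


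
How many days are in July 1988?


July 1988

31 days


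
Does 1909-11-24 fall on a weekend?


Anchor: Jan 1, 1909. With p = 1909 - 1 = 1908: (p + p//4 - p//100 + p//400) mod 7 = (1908 + 477 - 19 + 4) mod 7 = 2370 mod 7 = 4 -> Friday (Mon=0 ... Sun=6)
Day of year: 328; offset = 327
Weekday index = (4 + 327) mod 7 = 2 -> Wednesday
Weekend days: Saturday, Sunday

No


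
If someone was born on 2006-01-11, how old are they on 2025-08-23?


Birth: 2006-01-11
Reference: 2025-08-23
Year difference: 2025 - 2006 = 19

19 years old


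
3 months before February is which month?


February is month 2
2 - 3 = -1; wrap: -1 + 12 = 11

November


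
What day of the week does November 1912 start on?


Target: November 1, 1912
Anchor: Jan 1, 1912. With p = 1912 - 1 = 1911: (p + p//4 - p//100 + p//400) mod 7 = (1911 + 477 - 19 + 4) mod 7 = 2373 mod 7 = 0 -> Monday (Mon=0 ... Sun=6)
Days before November (Jan-Oct): 305 days
Weekday index = (0 + 305) mod 7 = 4

Friday


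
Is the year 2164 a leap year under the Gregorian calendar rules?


Gregorian leap year rule: divisible by 4, but not by 100, unless also by 400.
2164 is divisible by 4 but not 100 -> leap year

Yes


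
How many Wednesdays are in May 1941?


May 1941 has 31 days
Anchor: Jan 1, 1941. With p = 1941 - 1 = 1940: (p + p//4 - p//100 + p//400) mod 7 = (1940 + 485 - 19 + 4) mod 7 = 2410 mod 7 = 2 -> Wednesday (Mon=0 ... Sun=6)
Days before May (Jan-Apr): 120; May 1 index = (2 + 120) mod 7 = 3 -> Thursday
First Wednesday is May 7
Wednesdays: 7, 14, 21, 28

4 Wednesdays


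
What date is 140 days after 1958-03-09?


Start: 1958-03-09, add 140 days
March 1958 has 31 days: 31 - 9 = 22 days to March 31 -> 118 left
April 1958 has 30 days -> 88 left
May 1958 has 31 days -> 57 left
June 1958 has 30 days -> 27 left
July 1958: 27 <= 31 -> lands on July 27

Result: 1958-07-27


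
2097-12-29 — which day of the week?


Date: December 29, 2097
Anchor: Jan 1, 2097. With p = 2097 - 1 = 2096: (p + p//4 - p//100 + p//400) mod 7 = (2096 + 524 - 20 + 5) mod 7 = 2605 mod 7 = 1 -> Tuesday (Mon=0 ... Sun=6)
Days before December (Jan-Nov): 334; offset = 334 + 29 - 1 = 362
Weekday index = (1 + 362) mod 7 = 6

Day of the week: Sunday


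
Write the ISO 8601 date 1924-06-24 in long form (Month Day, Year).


ISO 1924-06-24 parses as year=1924, month=06, day=24
Month 6 -> June

June 24, 1924


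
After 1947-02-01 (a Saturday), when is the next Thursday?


Current: Saturday
Target: Thursday
Days ahead: 5

Next Thursday: 1947-02-06


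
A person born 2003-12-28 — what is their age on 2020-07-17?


Birth: 2003-12-28
Reference: 2020-07-17
Year difference: 2020 - 2003 = 17
Birthday not yet reached in 2020, subtract 1

16 years old


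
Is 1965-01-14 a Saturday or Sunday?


Anchor: Jan 1, 1965. With p = 1965 - 1 = 1964: (p + p//4 - p//100 + p//400) mod 7 = (1964 + 491 - 19 + 4) mod 7 = 2440 mod 7 = 4 -> Friday (Mon=0 ... Sun=6)
Day of year: 14; offset = 13
Weekday index = (4 + 13) mod 7 = 3 -> Thursday
Weekend days: Saturday, Sunday

No


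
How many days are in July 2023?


July 2023

31 days


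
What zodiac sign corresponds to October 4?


Date: October 4
Conventional tropical zodiac dates: Libra from September 23 onward; Scorpio starts October 23
October 4 falls within the Libra range

Libra


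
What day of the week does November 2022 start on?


Target: November 1, 2022
Anchor: Jan 1, 2022. With p = 2022 - 1 = 2021: (p + p//4 - p//100 + p//400) mod 7 = (2021 + 505 - 20 + 5) mod 7 = 2511 mod 7 = 5 -> Saturday (Mon=0 ... Sun=6)
Days before November (Jan-Oct): 304 days
Weekday index = (5 + 304) mod 7 = 1

Tuesday


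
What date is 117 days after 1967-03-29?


Start: 1967-03-29, add 117 days
March 1967 has 31 days: 31 - 29 = 2 days to March 31 -> 115 left
April 1967 has 30 days -> 85 left
May 1967 has 31 days -> 54 left
June 1967 has 30 days -> 24 left
July 1967: 24 <= 31 -> lands on July 24

Result: 1967-07-24


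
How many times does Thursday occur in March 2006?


March 2006 has 31 days
Anchor: Jan 1, 2006. With p = 2006 - 1 = 2005: (p + p//4 - p//100 + p//400) mod 7 = (2005 + 501 - 20 + 5) mod 7 = 2491 mod 7 = 6 -> Sunday (Mon=0 ... Sun=6)
Days before March (Jan-Feb): 59; March 1 index = (6 + 59) mod 7 = 2 -> Wednesday
First Thursday is March 2
Thursdays: 2, 9, 16, 23, 30

5 Thursdays


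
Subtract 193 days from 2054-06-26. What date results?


Start: 2054-06-26, subtract 193 days
Back 26 days from June 26 reaches May 31, 2054 -> 167 left
May 2054 has 31 days -> back to April 30, 2054 -> 136 left
April 2054 has 30 days -> back to March 31, 2054 -> 106 left
March 2054 has 31 days -> back to February 28, 2054 -> 75 left
February 2054 has 28 days -> back to January 31, 2054 -> 47 left
January 2054 has 31 days -> back to December 31, 2053 -> 16 left
December 2053: 31 - 16 = 15 -> lands on December 15

Result: 2053-12-15


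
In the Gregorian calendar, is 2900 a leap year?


Gregorian leap year rule: divisible by 4, but not by 100, unless also by 400.
2900 is divisible by 100 but not 400 -> not a leap year

No


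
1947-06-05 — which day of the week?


Date: June 5, 1947
Anchor: Jan 1, 1947. With p = 1947 - 1 = 1946: (p + p//4 - p//100 + p//400) mod 7 = (1946 + 486 - 19 + 4) mod 7 = 2417 mod 7 = 2 -> Wednesday (Mon=0 ... Sun=6)
Days before June (Jan-May): 151; offset = 151 + 5 - 1 = 155
Weekday index = (2 + 155) mod 7 = 3

Day of the week: Thursday


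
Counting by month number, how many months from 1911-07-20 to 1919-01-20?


From July 1911 to January 1919
8 years * 12 = 96 months, minus 6 months = 90

90 months


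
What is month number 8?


Month 8 of 12

August


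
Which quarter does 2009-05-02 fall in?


Month: May (month 5)
Q1: Jan-Mar, Q2: Apr-Jun, Q3: Jul-Sep, Q4: Oct-Dec

Q2


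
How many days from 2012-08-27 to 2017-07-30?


From 2012-08-27 to 2017-07-30
2012-08-27: days before August = 31 + 29 + 31 + 30 + 31 + 30 + 31 = 213 (2012 is a leap year); day of year = 213 + 27 = 240
2017-07-30: days before July = 31 + 28 + 31 + 30 + 31 + 30 = 181 (2017 is not a leap year); day of year = 181 + 30 = 211
Rest of 2012: 366 - 240 = 126
Full years 2013 (365), 2014 (365), 2015 (365), 2016 (366): 1461
Total = 126 + 1461 + 211 = 1798

1798 days


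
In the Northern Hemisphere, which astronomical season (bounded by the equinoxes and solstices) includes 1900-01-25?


Date: January 25
Astronomical Winter (approx.; exact equinox/solstice day varies by year): December 21 to March 19
January 25 falls within the Winter window

Winter


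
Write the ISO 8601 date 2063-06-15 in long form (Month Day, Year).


ISO 2063-06-15 parses as year=2063, month=06, day=15
Month 6 -> June

June 15, 2063


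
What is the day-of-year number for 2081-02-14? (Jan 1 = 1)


Date: February 14, 2081
Days in months 1 through 1: 31
Plus 14 days in February

Day of year: 45


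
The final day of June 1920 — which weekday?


June 1920 has 30 days
Anchor: Jan 1, 1920. With p = 1920 - 1 = 1919: (p + p//4 - p//100 + p//400) mod 7 = (1919 + 479 - 19 + 4) mod 7 = 2383 mod 7 = 3 -> Thursday (Mon=0 ... Sun=6)
Days before June (Jan-May): 152; June 1 index = (3 + 152) mod 7 = 1 -> Tuesday
Last day offset: 30 - 1 = 29 days
Weekday index = (1 + 29) mod 7 = 2

Wednesday, June 30


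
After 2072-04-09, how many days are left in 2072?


Day of year: 100 of 366
Remaining = 366 - 100

266 days


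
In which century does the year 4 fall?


Century = (year - 1) // 100 + 1
= (4 - 1) // 100 + 1
= 3 // 100 + 1
= 0 + 1

1st century


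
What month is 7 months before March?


March is month 3
3 - 7 = -4; wrap: -4 + 12 = 8

August


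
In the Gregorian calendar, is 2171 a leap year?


Gregorian leap year rule: divisible by 4, but not by 100, unless also by 400.
2171 is not divisible by 4 -> not a leap year

No


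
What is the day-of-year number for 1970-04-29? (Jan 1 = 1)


Date: April 29, 1970
Days in months 1 through 3: 90
Plus 29 days in April

Day of year: 119


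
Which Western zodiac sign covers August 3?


Date: August 3
Conventional tropical zodiac dates: Leo from July 23 onward; Virgo starts August 23
August 3 falls within the Leo range

Leo


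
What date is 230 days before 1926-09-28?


Start: 1926-09-28, subtract 230 days
Back 28 days from September 28 reaches August 31, 1926 -> 202 left
August 1926 has 31 days -> back to July 31, 1926 -> 171 left
July 1926 has 31 days -> back to June 30, 1926 -> 140 left
June 1926 has 30 days -> back to May 31, 1926 -> 110 left
May 1926 has 31 days -> back to April 30, 1926 -> 79 left
April 1926 has 30 days -> back to March 31, 1926 -> 49 left
March 1926 has 31 days -> back to February 28, 1926 -> 18 left
February 1926: 28 - 18 = 10 -> lands on February 10

Result: 1926-02-10


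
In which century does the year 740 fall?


Century = (year - 1) // 100 + 1
= (740 - 1) // 100 + 1
= 739 // 100 + 1
= 7 + 1

8th century


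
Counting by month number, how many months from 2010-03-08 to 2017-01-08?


From March 2010 to January 2017
7 years * 12 = 84 months, minus 2 months = 82

82 months


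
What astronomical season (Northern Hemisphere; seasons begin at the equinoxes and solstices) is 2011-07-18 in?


Date: July 18
Astronomical Summer (approx.; exact equinox/solstice day varies by year): June 21 to September 21
July 18 falls within the Summer window

Summer


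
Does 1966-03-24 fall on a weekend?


Anchor: Jan 1, 1966. With p = 1966 - 1 = 1965: (p + p//4 - p//100 + p//400) mod 7 = (1965 + 491 - 19 + 4) mod 7 = 2441 mod 7 = 5 -> Saturday (Mon=0 ... Sun=6)
Day of year: 83; offset = 82
Weekday index = (5 + 82) mod 7 = 3 -> Thursday
Weekend days: Saturday, Sunday

No


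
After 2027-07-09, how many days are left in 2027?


Day of year: 190 of 365
Remaining = 365 - 190

175 days


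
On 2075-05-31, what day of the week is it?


Date: May 31, 2075
Anchor: Jan 1, 2075. With p = 2075 - 1 = 2074: (p + p//4 - p//100 + p//400) mod 7 = (2074 + 518 - 20 + 5) mod 7 = 2577 mod 7 = 1 -> Tuesday (Mon=0 ... Sun=6)
Days before May (Jan-Apr): 120; offset = 120 + 31 - 1 = 150
Weekday index = (1 + 150) mod 7 = 4

Day of the week: Friday
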